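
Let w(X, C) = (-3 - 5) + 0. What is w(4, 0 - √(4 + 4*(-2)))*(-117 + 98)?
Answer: 152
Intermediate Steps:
w(X, C) = -8 (w(X, C) = -8 + 0 = -8)
w(4, 0 - √(4 + 4*(-2)))*(-117 + 98) = -8*(-117 + 98) = -8*(-19) = 152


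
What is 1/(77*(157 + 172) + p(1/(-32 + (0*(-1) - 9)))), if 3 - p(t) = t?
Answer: 41/1038777 ≈ 3.9470e-5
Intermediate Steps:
p(t) = 3 - t
1/(77*(157 + 172) + p(1/(-32 + (0*(-1) - 9)))) = 1/(77*(157 + 172) + (3 - 1/(-32 + (0*(-1) - 9)))) = 1/(77*329 + (3 - 1/(-32 + (0 - 9)))) = 1/(25333 + (3 - 1/(-32 - 9))) = 1/(25333 + (3 - 1/(-41))) = 1/(25333 + (3 - 1*(-1/41))) = 1/(25333 + (3 + 1/41)) = 1/(25333 + 124/41) = 1/(1038777/41) = 41/1038777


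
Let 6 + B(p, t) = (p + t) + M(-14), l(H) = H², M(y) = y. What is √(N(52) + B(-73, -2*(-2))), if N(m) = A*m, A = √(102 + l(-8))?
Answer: √(-89 + 52*√166) ≈ 24.103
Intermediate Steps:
B(p, t) = -20 + p + t (B(p, t) = -6 + ((p + t) - 14) = -6 + (-14 + p + t) = -20 + p + t)
A = √166 (A = √(102 + (-8)²) = √(102 + 64) = √166 ≈ 12.884)
N(m) = m*√166 (N(m) = √166*m = m*√166)
√(N(52) + B(-73, -2*(-2))) = √(52*√166 + (-20 - 73 - 2*(-2))) = √(52*√166 + (-20 - 73 + 4)) = √(52*√166 - 89) = √(-89 + 52*√166)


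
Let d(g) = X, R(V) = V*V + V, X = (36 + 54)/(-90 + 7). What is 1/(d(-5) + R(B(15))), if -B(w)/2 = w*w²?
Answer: 83/3781127160 ≈ 2.1951e-8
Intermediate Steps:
B(w) = -2*w³ (B(w) = -2*w*w² = -2*w³)
X = -90/83 (X = 90/(-83) = 90*(-1/83) = -90/83 ≈ -1.0843)
R(V) = V + V² (R(V) = V² + V = V + V²)
d(g) = -90/83
1/(d(-5) + R(B(15))) = 1/(-90/83 + (-2*15³)*(1 - 2*15³)) = 1/(-90/83 + (-2*3375)*(1 - 2*3375)) = 1/(-90/83 - 6750*(1 - 6750)) = 1/(-90/83 - 6750*(-6749)) = 1/(-90/83 + 45555750) = 1/(3781127160/83) = 83/3781127160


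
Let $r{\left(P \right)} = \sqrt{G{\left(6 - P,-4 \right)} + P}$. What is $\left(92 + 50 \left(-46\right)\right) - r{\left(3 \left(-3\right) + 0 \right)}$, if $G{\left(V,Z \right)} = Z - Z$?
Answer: $-2208 - 3 i \approx -2208.0 - 3.0 i$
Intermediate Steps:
$G{\left(V,Z \right)} = 0$
$r{\left(P \right)} = \sqrt{P}$ ($r{\left(P \right)} = \sqrt{0 + P} = \sqrt{P}$)
$\left(92 + 50 \left(-46\right)\right) - r{\left(3 \left(-3\right) + 0 \right)} = \left(92 + 50 \left(-46\right)\right) - \sqrt{3 \left(-3\right) + 0} = \left(92 - 2300\right) - \sqrt{-9 + 0} = -2208 - \sqrt{-9} = -2208 - 3 i$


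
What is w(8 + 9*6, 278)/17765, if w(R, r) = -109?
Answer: -109/17765 ≈ -0.0061357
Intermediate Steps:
w(8 + 9*6, 278)/17765 = -109/17765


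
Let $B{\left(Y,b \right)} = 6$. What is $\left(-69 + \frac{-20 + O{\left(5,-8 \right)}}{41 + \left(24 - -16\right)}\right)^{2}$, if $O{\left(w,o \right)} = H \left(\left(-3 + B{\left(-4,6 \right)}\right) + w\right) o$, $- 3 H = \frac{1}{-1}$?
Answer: $\frac{285305881}{59049} \approx 4831.7$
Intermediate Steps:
$H = \frac{1}{3}$ ($H = - \frac{1}{3 \left(-1\right)} = \left(- \frac{1}{3}\right) \left(-1\right) = \frac{1}{3} \approx 0.33333$)
$O{\left(w,o \right)} = o \left(1 + \frac{w}{3}\right)$ ($O{\left(w,o \right)} = \frac{\left(-3 + 6\right) + w}{3} o = \frac{3 + w}{3} o = \left(1 + \frac{w}{3}\right) o = o \left(1 + \frac{w}{3}\right)$)
$\left(-69 + \frac{-20 + O{\left(5,-8 \right)}}{41 + \left(24 - -16\right)}\right)^{2} = \left(-69 + \frac{-20 + \frac{1}{3} \left(-8\right) \left(3 + 5\right)}{41 + \left(24 - -16\right)}\right)^{2} = \left(-69 + \frac{-20 + \frac{1}{3} \left(-8\right) 8}{41 + \left(24 + 16\right)}\right)^{2} = \left(-69 + \frac{-20 - \frac{64}{3}}{41 + 40}\right)^{2} = \left(-69 - \frac{124}{3 \cdot 81}\right)^{2} = \left(-69 - \frac{124}{243}\right)^{2} = \left(- \frac{16891}{243}\right)^{2} = \frac{285305881}{59049}$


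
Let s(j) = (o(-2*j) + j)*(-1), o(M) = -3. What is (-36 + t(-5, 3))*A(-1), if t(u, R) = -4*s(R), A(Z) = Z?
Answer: 36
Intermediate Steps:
s(j) = 3 - j (s(j) = (-3 + j)*(-1) = 3 - j)
t(u, R) = -12 + 4*R (t(u, R) = -4*(3 - R) = -12 + 4*R)
(-36 + t(-5, 3))*A(-1) = (-36 + (-12 + 4*3))*(-1) = (-36 + (-12 + 12))*(-1) = (-36 + 0)*(-1) = -36*(-1) = 36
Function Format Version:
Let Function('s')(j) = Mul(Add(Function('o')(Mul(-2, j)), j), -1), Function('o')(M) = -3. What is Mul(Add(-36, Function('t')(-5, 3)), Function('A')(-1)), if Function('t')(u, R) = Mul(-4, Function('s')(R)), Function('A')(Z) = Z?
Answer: 36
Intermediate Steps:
Function('s')(j) = Add(3, Mul(-1, j)) (Function('s')(j) = Mul(Add(-3, j), -1) = Add(3, Mul(-1, j)))
Function('t')(u, R) = Add(-12, Mul(4, R)) (Function('t')(u, R) = Mul(-4, Add(3, Mul(-1, R))) = Add(-12, Mul(4, R)))
Mul(Add(-36, Function('t')(-5, 3)), Function('A')(-1)) = Mul(Add(-36, Add(-12, Mul(4, 3))), -1) = Mul(Add(-36, Add(-12, 12)), -1) = Mul(Add(-36, 0), -1) = Mul(-36, -1) = 36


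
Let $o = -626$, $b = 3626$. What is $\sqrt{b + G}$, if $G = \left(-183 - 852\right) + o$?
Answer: $\sqrt{1965} \approx 44.328$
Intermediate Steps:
$G = -1661$ ($G = \left(-183 - 852\right) - 626 = -1035 - 626 = -1661$)
$\sqrt{b + G} = \sqrt{3626 - 1661} = \sqrt{1965}$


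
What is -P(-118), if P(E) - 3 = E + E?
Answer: 233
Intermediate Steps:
P(E) = 3 + 2*E (P(E) = 3 + (E + E) = 3 + 2*E)
-P(-118) = -(3 + 2*(-118)) = -(3 - 236) = -1*(-233) = 233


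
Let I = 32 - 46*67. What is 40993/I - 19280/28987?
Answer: -1247068091/88410350 ≈ -14.105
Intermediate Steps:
I = -3050 (I = 32 - 3082 = -3050)
40993/I - 19280/28987 = 40993/(-3050) - 19280/28987 = 40993*(-1/3050) - 19280*1/28987 = -40993/3050 - 19280/28987 = -1247068091/88410350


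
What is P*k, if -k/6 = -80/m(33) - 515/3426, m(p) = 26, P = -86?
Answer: -12361210/7423 ≈ -1665.3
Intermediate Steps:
k = 143735/7423 (k = -6*(-80/26 - 515/3426) = -6*(-80*1/26 - 515*1/3426) = -6*(-40/13 - 515/3426) = -6*(-143735/44538) = 143735/7423 ≈ 19.363)
P*k = -86*143735/7423 = -12361210/7423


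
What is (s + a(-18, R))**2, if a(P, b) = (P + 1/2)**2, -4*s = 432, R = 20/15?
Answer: 628849/16 ≈ 39303.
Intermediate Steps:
R = 4/3 (R = 20*(1/15) = 4/3 ≈ 1.3333)
s = -108 (s = -1/4*432 = -108)
a(P, b) = (1/2 + P)**2 (a(P, b) = (P + 1/2)**2 = (1/2 + P)**2)
(s + a(-18, R))**2 = (-108 + (1 + 2*(-18))**2/4)**2 = (-108 + (1 - 36)**2/4)**2 = (-108 + (1/4)*(-35)**2)**2 = (-108 + (1/4)*1225)**2 = (-108 + 1225/4)**2 = (793/4)**2 = 628849/16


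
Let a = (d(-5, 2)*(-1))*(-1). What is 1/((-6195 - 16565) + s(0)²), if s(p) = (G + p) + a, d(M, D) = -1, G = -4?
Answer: -1/22735 ≈ -4.3985e-5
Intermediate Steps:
a = -1 (a = -1*(-1)*(-1) = 1*(-1) = -1)
s(p) = -5 + p (s(p) = (-4 + p) - 1 = -5 + p)
1/((-6195 - 16565) + s(0)²) = 1/((-6195 - 16565) + (-5 + 0)²) = 1/(-22760 + (-5)²) = 1/(-22760 + 25) = 1/(-22735) = -1/22735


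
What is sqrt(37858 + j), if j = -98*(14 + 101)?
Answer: 34*sqrt(23) ≈ 163.06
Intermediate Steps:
j = -11270 (j = -98*115 = -11270)
sqrt(37858 + j) = sqrt(37858 - 11270) = sqrt(26588) = 34*sqrt(23)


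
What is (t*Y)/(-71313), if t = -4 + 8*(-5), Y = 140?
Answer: 560/6483 ≈ 0.086380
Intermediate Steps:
t = -44 (t = -4 - 40 = -44)
(t*Y)/(-71313) = -44*140/(-71313) = -6160*(-1/71313) = 560/6483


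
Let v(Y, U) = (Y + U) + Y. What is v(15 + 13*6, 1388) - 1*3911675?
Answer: -3910101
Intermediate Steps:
v(Y, U) = U + 2*Y (v(Y, U) = (U + Y) + Y = U + 2*Y)
v(15 + 13*6, 1388) - 1*3911675 = (1388 + 2*(15 + 13*6)) - 1*3911675 = (1388 + 2*(15 + 78)) - 3911675 = (1388 + 2*93) - 3911675 = (1388 + 186) - 3911675 = 1574 - 3911675 = -3910101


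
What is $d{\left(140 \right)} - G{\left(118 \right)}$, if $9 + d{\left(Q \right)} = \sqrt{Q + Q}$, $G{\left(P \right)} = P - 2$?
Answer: $-125 + 2 \sqrt{70} \approx -108.27$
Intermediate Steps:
$G{\left(P \right)} = -2 + P$
$d{\left(Q \right)} = -9 + \sqrt{2} \sqrt{Q}$ ($d{\left(Q \right)} = -9 + \sqrt{Q + Q} = -9 + \sqrt{2 Q} = -9 + \sqrt{2} \sqrt{Q}$)
$d{\left(140 \right)} - G{\left(118 \right)} = \left(-9 + \sqrt{2} \sqrt{140}\right) - \left(-2 + 118\right) = \left(-9 + \sqrt{2} \cdot 2 \sqrt{35}\right) - 116 = \left(-9 + 2 \sqrt{70}\right) - 116 = -125 + 2 \sqrt{70}$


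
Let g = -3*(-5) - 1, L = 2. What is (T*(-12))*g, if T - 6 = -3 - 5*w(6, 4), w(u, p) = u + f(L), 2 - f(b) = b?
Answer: 4536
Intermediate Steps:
f(b) = 2 - b
w(u, p) = u (w(u, p) = u + (2 - 1*2) = u + (2 - 2) = u + 0 = u)
g = 14 (g = 15 - 1 = 14)
T = -27 (T = 6 + (-3 - 5*6) = 6 + (-3 - 30) = 6 - 33 = -27)
(T*(-12))*g = -27*(-12)*14 = 324*14 = 4536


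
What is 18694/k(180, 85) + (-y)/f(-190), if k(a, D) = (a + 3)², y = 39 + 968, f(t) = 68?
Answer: -32452231/2277252 ≈ -14.251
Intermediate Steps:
y = 1007
k(a, D) = (3 + a)²
18694/k(180, 85) + (-y)/f(-190) = 18694/((3 + 180)²) - 1*1007/68 = 18694/(183²) - 1007*1/68 = 18694/33489 - 1007/68 = -32452231/2277252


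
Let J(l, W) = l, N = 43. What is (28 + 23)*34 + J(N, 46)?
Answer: 1777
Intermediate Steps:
(28 + 23)*34 + J(N, 46) = (28 + 23)*34 + 43 = 51*34 + 43 = 1734 + 43 = 1777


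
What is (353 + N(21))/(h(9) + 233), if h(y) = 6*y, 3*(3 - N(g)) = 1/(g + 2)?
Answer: 3509/2829 ≈ 1.2404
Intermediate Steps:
N(g) = 3 - 1/(3*(2 + g)) (N(g) = 3 - 1/(3*(g + 2)) = 3 - 1/(3*(2 + g)))
(353 + N(21))/(h(9) + 233) = (353 + (17 + 9*21)/(3*(2 + 21)))/(6*9 + 233) = (353 + (1/3)*(17 + 189)/23)/(54 + 233) = (353 + (1/3)*(1/23)*206)/287 = (353 + 206/69)*(1/287) = (24563/69)*(1/287) = 3509/2829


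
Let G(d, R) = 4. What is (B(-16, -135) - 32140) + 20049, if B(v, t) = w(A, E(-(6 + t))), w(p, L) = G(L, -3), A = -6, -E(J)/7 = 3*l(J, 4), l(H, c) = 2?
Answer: -12087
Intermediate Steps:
E(J) = -42 (E(J) = -21*2 = -7*6 = -42)
w(p, L) = 4
B(v, t) = 4
(B(-16, -135) - 32140) + 20049 = (4 - 32140) + 20049 = -32136 + 20049 = -12087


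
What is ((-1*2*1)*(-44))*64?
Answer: 5632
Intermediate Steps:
((-1*2*1)*(-44))*64 = (-2*1*(-44))*64 = -2*(-44)*64 = 88*64 = 5632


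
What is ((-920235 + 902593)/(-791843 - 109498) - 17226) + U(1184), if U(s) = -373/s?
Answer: -18383691390209/1067187744 ≈ -17226.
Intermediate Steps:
((-920235 + 902593)/(-791843 - 109498) - 17226) + U(1184) = ((-920235 + 902593)/(-791843 - 109498) - 17226) - 373/1184 = (-17642/(-901341) - 17226) - 373*1/1184 = (-17642*(-1/901341) - 17226) - 373/1184 = (17642/901341 - 17226) - 373/1184 = -15526482424/901341 - 373/1184 = -18383691390209/1067187744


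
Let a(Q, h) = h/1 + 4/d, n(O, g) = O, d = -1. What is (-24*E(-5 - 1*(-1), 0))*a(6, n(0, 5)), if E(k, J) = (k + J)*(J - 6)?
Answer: 2304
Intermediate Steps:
a(Q, h) = -4 + h (a(Q, h) = h/1 + 4/(-1) = h*1 + 4*(-1) = h - 4 = -4 + h)
E(k, J) = (-6 + J)*(J + k) (E(k, J) = (J + k)*(-6 + J) = (-6 + J)*(J + k))
(-24*E(-5 - 1*(-1), 0))*a(6, n(0, 5)) = (-24*(0² - 6*0 - 6*(-5 - 1*(-1)) + 0*(-5 - 1*(-1))))*(-4 + 0) = -24*(0 + 0 - 6*(-5 + 1) + 0*(-5 + 1))*(-4) = -24*(0 + 0 - 6*(-4) + 0*(-4))*(-4) = -24*(0 + 0 + 24 + 0)*(-4) = -24*24*(-4) = -576*(-4) = 2304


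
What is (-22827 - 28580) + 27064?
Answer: -24343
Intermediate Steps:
(-22827 - 28580) + 27064 = -51407 + 27064 = -24343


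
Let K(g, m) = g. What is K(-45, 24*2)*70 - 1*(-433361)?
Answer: 430211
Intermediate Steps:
K(-45, 24*2)*70 - 1*(-433361) = -45*70 - 1*(-433361) = -3150 + 433361 = 430211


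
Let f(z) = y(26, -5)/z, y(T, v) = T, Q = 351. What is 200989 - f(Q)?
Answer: 5426701/27 ≈ 2.0099e+5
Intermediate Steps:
f(z) = 26/z
200989 - f(Q) = 200989 - 26/351 = 200989 - 1*2/27 = 200989 - 2/27 = 5426701/27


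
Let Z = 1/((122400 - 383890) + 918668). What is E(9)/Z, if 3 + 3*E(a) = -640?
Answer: -422565454/3 ≈ -1.4086e+8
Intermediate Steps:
E(a) = -643/3 (E(a) = -1 + (⅓)*(-640) = -1 - 640/3 = -643/3)
Z = 1/657178 (Z = 1/(-261490 + 918668) = 1/657178 ≈ 1.5217e-6)
E(9)/Z = -643/(3*1/657178) = -643/3*657178 = -422565454/3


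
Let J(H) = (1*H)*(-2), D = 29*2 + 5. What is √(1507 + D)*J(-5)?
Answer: 10*√1570 ≈ 396.23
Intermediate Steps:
D = 63 (D = 58 + 5 = 63)
J(H) = -2*H (J(H) = H*(-2) = -2*H)
√(1507 + D)*J(-5) = √(1507 + 63)*(-2*(-5)) = √1570*10 = 10*√1570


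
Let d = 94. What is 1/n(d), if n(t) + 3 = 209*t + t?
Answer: 1/19737 ≈ 5.0666e-5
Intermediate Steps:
n(t) = -3 + 210*t (n(t) = -3 + (209*t + t) = -3 + 210*t)
1/n(d) = 1/(-3 + 210*94) = 1/(-3 + 19740) = 1/19737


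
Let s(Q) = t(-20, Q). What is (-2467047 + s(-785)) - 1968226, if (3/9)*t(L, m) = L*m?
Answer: -4388173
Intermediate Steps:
t(L, m) = 3*L*m (t(L, m) = 3*(L*m) = 3*L*m)
s(Q) = -60*Q (s(Q) = 3*(-20)*Q = -60*Q)
(-2467047 + s(-785)) - 1968226 = (-2467047 - 60*(-785)) - 1968226 = (-2467047 + 47100) - 1968226 = -2419947 - 1968226 = -4388173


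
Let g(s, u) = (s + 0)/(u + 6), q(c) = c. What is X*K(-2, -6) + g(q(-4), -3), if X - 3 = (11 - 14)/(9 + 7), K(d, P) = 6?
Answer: 373/24 ≈ 15.542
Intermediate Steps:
g(s, u) = s/(6 + u)
X = 45/16 (X = 3 + (11 - 14)/(9 + 7) = 3 - 3/16 = 45/16 ≈ 2.8125)
X*K(-2, -6) + g(q(-4), -3) = (45/16)*6 - 4/(6 - 3) = 135/8 - 4/3 = 373/24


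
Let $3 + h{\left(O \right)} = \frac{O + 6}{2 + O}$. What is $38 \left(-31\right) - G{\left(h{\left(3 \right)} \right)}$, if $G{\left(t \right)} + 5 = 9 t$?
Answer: $- \frac{5811}{5} \approx -1162.2$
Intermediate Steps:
$h{\left(O \right)} = -3 + \frac{6 + O}{2 + O}$ ($h{\left(O \right)} = -3 + \frac{O + 6}{2 + O} = -3 + \frac{6 + O}{2 + O}$)
$G{\left(t \right)} = -5 + 9 t$
$38 \left(-31\right) - G{\left(h{\left(3 \right)} \right)} = 38 \left(-31\right) - \left(-5 + 9 \left(\left(-2\right) 3 \frac{1}{2 + 3}\right)\right) = -1178 - \left(-5 + 9 \left(\left(-2\right) 3 \cdot \frac{1}{5}\right)\right) = -1178 - \left(-5 + 9 \left(- \frac{6}{5}\right)\right) = -1178 - \left(-5 - \frac{54}{5}\right) = -1178 - - \frac{79}{5} = -1178 + \frac{79}{5} = - \frac{5811}{5}$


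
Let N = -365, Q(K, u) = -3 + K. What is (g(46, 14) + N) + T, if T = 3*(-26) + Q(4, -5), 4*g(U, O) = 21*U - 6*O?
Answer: -443/2 ≈ -221.50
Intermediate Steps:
g(U, O) = -3*O/2 + 21*U/4 (g(U, O) = (21*U - 6*O)/4 = (-6*O + 21*U)/4 = -3*O/2 + 21*U/4)
T = -77 (T = 3*(-26) + (-3 + 4) = -78 + 1 = -77)
(g(46, 14) + N) + T = ((-3/2*14 + (21/4)*46) - 365) - 77 = ((-21 + 483/2) - 365) - 77 = (441/2 - 365) - 77 = -289/2 - 77 = -443/2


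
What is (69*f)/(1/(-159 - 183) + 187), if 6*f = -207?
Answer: -814131/63953 ≈ -12.730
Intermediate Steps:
f = -69/2 (f = (⅙)*(-207) = -69/2 ≈ -34.500)
(69*f)/(1/(-159 - 183) + 187) = (69*(-69/2))/(1/(-159 - 183) + 187) = -4761/(2*(1/(-342) + 187)) = -4761/(2*(-1/342 + 187)) = -4761/(2*63953/342) = -4761/2*342/63953 = -814131/63953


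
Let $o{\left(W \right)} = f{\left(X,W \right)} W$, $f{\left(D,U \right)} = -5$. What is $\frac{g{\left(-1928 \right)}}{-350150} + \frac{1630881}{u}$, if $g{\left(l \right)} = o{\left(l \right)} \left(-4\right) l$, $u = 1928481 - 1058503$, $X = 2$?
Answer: $- \frac{6410631305689}{30462279670} \approx -210.44$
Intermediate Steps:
$u = 869978$ ($u = 1928481 - 1058503 = 869978$)
$o{\left(W \right)} = - 5 W$
$g{\left(l \right)} = 20 l^{2}$ ($g{\left(l \right)} = - 5 l \left(-4\right) l = 20 l l = 20 l^{2}$)
$\frac{g{\left(-1928 \right)}}{-350150} + \frac{1630881}{u} = \frac{20 \left(-1928\right)^{2}}{-350150} + \frac{1630881}{869978} = 20 \cdot 3717184 \left(- \frac{1}{350150}\right) + 1630881 \cdot \frac{1}{869978} = 74343680 \left(- \frac{1}{350150}\right) + \frac{1630881}{869978} = - \frac{7434368}{35015} + \frac{1630881}{869978} = - \frac{6410631305689}{30462279670}$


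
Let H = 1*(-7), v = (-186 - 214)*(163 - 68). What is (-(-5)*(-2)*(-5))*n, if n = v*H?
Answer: 13300000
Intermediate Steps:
v = -38000 (v = -400*95 = -38000)
H = -7
n = 266000 (n = -38000*(-7) = 266000)
(-(-5)*(-2)*(-5))*n = (-(-5)*(-2)*(-5))*266000 = (-5*2*(-5))*266000 = -10*(-5)*266000 = 50*266000 = 13300000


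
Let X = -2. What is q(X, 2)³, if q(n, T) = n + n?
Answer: -64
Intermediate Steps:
q(n, T) = 2*n
q(X, 2)³ = (2*(-2))³ = (-4)³ = -64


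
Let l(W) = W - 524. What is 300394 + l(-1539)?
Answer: 298331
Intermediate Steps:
l(W) = -524 + W
300394 + l(-1539) = 300394 + (-524 - 1539) = 300394 - 2063 = 298331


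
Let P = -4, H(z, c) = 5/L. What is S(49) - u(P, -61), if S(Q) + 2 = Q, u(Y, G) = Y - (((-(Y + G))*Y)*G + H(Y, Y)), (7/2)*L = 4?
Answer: 127323/8 ≈ 15915.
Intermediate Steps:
L = 8/7 (L = (2/7)*4 = 8/7 ≈ 1.1429)
H(z, c) = 35/8 (H(z, c) = 5/(8/7) = 5*(7/8) = 35/8)
u(Y, G) = -35/8 + Y - G*Y*(-G - Y) (u(Y, G) = Y - (((-(Y + G))*Y)*G + 35/8) = Y - (((-(G + Y))*Y)*G + 35/8) = Y - (((-G - Y)*Y)*G + 35/8) = Y - ((Y*(-G - Y))*G + 35/8) = Y - (G*Y*(-G - Y) + 35/8) = Y - (35/8 + G*Y*(-G - Y)) = Y + (-35/8 - G*Y*(-G - Y)) = -35/8 + Y - G*Y*(-G - Y))
S(Q) = -2 + Q
S(49) - u(P, -61) = (-2 + 49) - (-35/8 - 4 - 61*(-4)² - 4*(-61)²) = 47 - (-35/8 - 4 - 61*16 - 4*3721) = 47 - (-35/8 - 4 - 976 - 14884) = 47 - 1*(-126947/8) = 47 + 126947/8 = 127323/8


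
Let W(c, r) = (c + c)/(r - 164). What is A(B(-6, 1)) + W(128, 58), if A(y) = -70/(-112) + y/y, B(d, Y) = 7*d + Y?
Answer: -335/424 ≈ -0.79009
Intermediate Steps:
B(d, Y) = Y + 7*d
W(c, r) = 2*c/(-164 + r) (W(c, r) = (2*c)/(-164 + r) = 2*c/(-164 + r))
A(y) = 13/8 (A(y) = -70*(-1/112) + 1 = 5/8 + 1 = 13/8)
A(B(-6, 1)) + W(128, 58) = 13/8 + 2*128/(-164 + 58) = 13/8 + 2*128/(-106) = 13/8 + 2*128*(-1/106) = 13/8 - 128/53 = -335/424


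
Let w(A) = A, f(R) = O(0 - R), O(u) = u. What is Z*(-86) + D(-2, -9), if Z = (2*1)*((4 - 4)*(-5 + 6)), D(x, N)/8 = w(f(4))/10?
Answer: -16/5 ≈ -3.2000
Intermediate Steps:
f(R) = -R (f(R) = 0 - R = -R)
D(x, N) = -16/5 (D(x, N) = 8*(-1*4/10) = 8*(-4*⅒) = 8*(-⅖) = -16/5)
Z = 0 (Z = 2*(0*1) = 2*0 = 0)
Z*(-86) + D(-2, -9) = 0*(-86) - 16/5 = 0 - 16/5 = -16/5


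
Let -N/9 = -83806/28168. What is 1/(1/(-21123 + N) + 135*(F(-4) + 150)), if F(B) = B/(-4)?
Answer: 297119205/6056774979841 ≈ 4.9056e-5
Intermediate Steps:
F(B) = -B/4 (F(B) = B*(-1/4) = -B/4)
N = 377127/14084 (N = -(-754254)/28168 = -9*(-41903/14084) = 377127/14084 ≈ 26.777)
1/(1/(-21123 + N) + 135*(F(-4) + 150)) = 1/(1/(-21123 + 377127/14084) + 135*(-1/4*(-4) + 150)) = 1/(1/(-297119205/14084) + 135*(1 + 150)) = 1/(-14084/297119205 + 135*151) = 1/(-14084/297119205 + 20385) = 1/(6056774979841/297119205) = 297119205/6056774979841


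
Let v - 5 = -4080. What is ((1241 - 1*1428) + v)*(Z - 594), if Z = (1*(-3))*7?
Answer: 2621130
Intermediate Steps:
v = -4075 (v = 5 - 4080 = -4075)
Z = -21 (Z = -3*7 = -21)
((1241 - 1*1428) + v)*(Z - 594) = ((1241 - 1*1428) - 4075)*(-21 - 594) = ((1241 - 1428) - 4075)*(-615) = (-187 - 4075)*(-615) = -4262*(-615) = 2621130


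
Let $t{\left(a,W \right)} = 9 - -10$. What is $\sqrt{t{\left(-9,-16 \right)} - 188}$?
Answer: $13 i \approx 13.0 i$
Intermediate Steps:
$t{\left(a,W \right)} = 19$ ($t{\left(a,W \right)} = 9 + 10 = 19$)
$\sqrt{t{\left(-9,-16 \right)} - 188} = \sqrt{19 - 188} = \sqrt{-169} = 13 i$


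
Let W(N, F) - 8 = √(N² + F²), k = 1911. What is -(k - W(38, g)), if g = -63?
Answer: -1903 + √5413 ≈ -1829.4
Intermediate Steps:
W(N, F) = 8 + √(F² + N²) (W(N, F) = 8 + √(N² + F²) = 8 + √(F² + N²))
-(k - W(38, g)) = -(1911 - (8 + √((-63)² + 38²))) = -(1911 - (8 + √(3969 + 1444))) = -(1911 - (8 + √5413)) = -(1911 + (-8 - √5413)) = -(1903 - √5413) = -1903 + √5413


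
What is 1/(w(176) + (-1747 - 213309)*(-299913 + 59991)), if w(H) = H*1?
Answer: 1/51596665808 ≈ 1.9381e-11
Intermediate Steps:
w(H) = H
1/(w(176) + (-1747 - 213309)*(-299913 + 59991)) = 1/(176 + (-1747 - 213309)*(-299913 + 59991)) = 1/(176 - 215056*(-239922)) = 1/(176 + 51596665632) = 1/51596665808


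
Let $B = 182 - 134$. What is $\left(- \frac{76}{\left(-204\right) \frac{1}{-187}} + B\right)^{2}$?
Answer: $\frac{4225}{9} \approx 469.44$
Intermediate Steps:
$B = 48$
$\left(- \frac{76}{\left(-204\right) \frac{1}{-187}} + B\right)^{2} = \left(- \frac{76}{\left(-204\right) \frac{1}{-187}} + 48\right)^{2} = \left(- \frac{76}{\left(-204\right) \left(- \frac{1}{187}\right)} + 48\right)^{2} = \left(- \frac{76}{\frac{12}{11}} + 48\right)^{2} = \left(\left(-76\right) \frac{11}{12} + 48\right)^{2} = \left(- \frac{209}{3} + 48\right)^{2} = \left(- \frac{65}{3}\right)^{2} = \frac{4225}{9}$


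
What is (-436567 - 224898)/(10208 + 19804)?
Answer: -661465/30012 ≈ -22.040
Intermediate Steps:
(-436567 - 224898)/(10208 + 19804) = -661465/30012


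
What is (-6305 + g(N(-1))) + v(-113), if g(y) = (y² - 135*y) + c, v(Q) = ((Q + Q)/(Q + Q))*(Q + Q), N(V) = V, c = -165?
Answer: -6560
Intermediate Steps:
v(Q) = 2*Q (v(Q) = ((2*Q)/((2*Q)))*(2*Q) = ((2*Q)*(1/(2*Q)))*(2*Q) = 1*(2*Q) = 2*Q)
g(y) = -165 + y² - 135*y (g(y) = (y² - 135*y) - 165 = -165 + y² - 135*y)
(-6305 + g(N(-1))) + v(-113) = (-6305 + (-165 + (-1)² - 135*(-1))) + 2*(-113) = (-6305 + (-165 + 1 + 135)) - 226 = (-6305 - 29) - 226 = -6334 - 226 = -6560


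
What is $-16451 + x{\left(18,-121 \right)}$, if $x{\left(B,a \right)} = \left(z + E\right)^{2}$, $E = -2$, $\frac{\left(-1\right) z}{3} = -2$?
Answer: $-16435$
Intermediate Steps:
$z = 6$ ($z = \left(-3\right) \left(-2\right) = 6$)
$x{\left(B,a \right)} = 16$ ($x{\left(B,a \right)} = \left(6 - 2\right)^{2} = 4^{2} = 16$)
$-16451 + x{\left(18,-121 \right)} = -16451 + 16 = -16435$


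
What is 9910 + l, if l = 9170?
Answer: 19080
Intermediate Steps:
9910 + l = 9910 + 9170 = 19080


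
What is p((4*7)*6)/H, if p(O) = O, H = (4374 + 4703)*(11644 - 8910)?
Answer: 84/12408259 ≈ 6.7697e-6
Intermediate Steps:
H = 24816518 (H = 9077*2734 = 24816518)
p((4*7)*6)/H = ((4*7)*6)/24816518 = (28*6)*(1/24816518) = 168*(1/24816518) = 84/12408259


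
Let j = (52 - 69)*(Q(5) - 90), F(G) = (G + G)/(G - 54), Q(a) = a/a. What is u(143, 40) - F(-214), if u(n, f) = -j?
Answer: -101478/67 ≈ -1514.6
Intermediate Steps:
Q(a) = 1
F(G) = 2*G/(-54 + G) (F(G) = (2*G)/(-54 + G) = 2*G/(-54 + G))
j = 1513 (j = (52 - 69)*(1 - 90) = -17*(-89) = 1513)
u(n, f) = -1513 (u(n, f) = -1*1513 = -1513)
u(143, 40) - F(-214) = -1513 - 2*(-214)/(-54 - 214) = -1513 - 2*(-214)/(-268) = -1513 - 2*(-214)*(-1)/268 = -1513 - 1*107/67 = -1513 - 107/67 = -101478/67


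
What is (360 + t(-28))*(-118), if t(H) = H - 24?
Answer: -36344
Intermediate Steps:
t(H) = -24 + H
(360 + t(-28))*(-118) = (360 + (-24 - 28))*(-118) = (360 - 52)*(-118) = 308*(-118) = -36344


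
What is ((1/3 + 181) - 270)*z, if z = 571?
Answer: -151886/3 ≈ -50629.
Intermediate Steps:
((1/3 + 181) - 270)*z = ((1/3 + 181) - 270)*571 = (544/3 - 270)*571 = -266/3*571 = -151886/3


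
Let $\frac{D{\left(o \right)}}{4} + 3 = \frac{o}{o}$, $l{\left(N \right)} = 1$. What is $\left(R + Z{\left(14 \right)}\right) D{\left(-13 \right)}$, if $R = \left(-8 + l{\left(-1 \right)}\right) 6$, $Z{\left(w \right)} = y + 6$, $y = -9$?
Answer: $360$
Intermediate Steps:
$Z{\left(w \right)} = -3$ ($Z{\left(w \right)} = -9 + 6 = -3$)
$R = -42$ ($R = \left(-8 + 1\right) 6 = \left(-7\right) 6 = -42$)
$D{\left(o \right)} = -8$ ($D{\left(o \right)} = -12 + 4 \frac{o}{o} = -12 + 4 \cdot 1 = -12 + 4 = -8$)
$\left(R + Z{\left(14 \right)}\right) D{\left(-13 \right)} = \left(-42 - 3\right) \left(-8\right) = \left(-45\right) \left(-8\right) = 360$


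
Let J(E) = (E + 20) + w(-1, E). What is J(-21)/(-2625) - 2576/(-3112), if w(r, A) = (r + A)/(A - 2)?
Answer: 19441139/23485875 ≈ 0.82778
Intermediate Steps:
w(r, A) = (A + r)/(-2 + A)
J(E) = 20 + E + (-1 + E)/(-2 + E) (J(E) = (E + 20) + (E - 1)/(-2 + E) = (20 + E) + (-1 + E)/(-2 + E) = 20 + E + (-1 + E)/(-2 + E))
J(-21)/(-2625) - 2576/(-3112) = ((-41 + (-21)**2 + 19*(-21))/(-2 - 21))/(-2625) - 2576/(-3112) = ((-41 + 441 - 399)/(-23))*(-1/2625) - 2576*(-1/3112) = -1/23*1*(-1/2625) + 322/389 = -1/23*(-1/2625) + 322/389 = 1/60375 + 322/389 = 19441139/23485875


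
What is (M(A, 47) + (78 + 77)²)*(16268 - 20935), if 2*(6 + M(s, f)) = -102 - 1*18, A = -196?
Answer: -111816653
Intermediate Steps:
M(s, f) = -66 (M(s, f) = -6 + (-102 - 1*18)/2 = -6 + (-102 - 18)/2 = -6 + (½)*(-120) = -6 - 60 = -66)
(M(A, 47) + (78 + 77)²)*(16268 - 20935) = (-66 + (78 + 77)²)*(16268 - 20935) = (-66 + 155²)*(-4667) = (-66 + 24025)*(-4667) = 23959*(-4667) = -111816653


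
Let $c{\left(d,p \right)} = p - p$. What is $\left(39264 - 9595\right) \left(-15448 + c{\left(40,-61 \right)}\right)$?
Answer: $-458326712$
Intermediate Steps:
$c{\left(d,p \right)} = 0$
$\left(39264 - 9595\right) \left(-15448 + c{\left(40,-61 \right)}\right) = \left(39264 - 9595\right) \left(-15448 + 0\right) = 29669 \left(-15448\right) = -458326712$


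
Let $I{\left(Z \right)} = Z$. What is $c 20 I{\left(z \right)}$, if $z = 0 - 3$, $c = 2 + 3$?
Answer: $-300$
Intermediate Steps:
$c = 5$
$z = -3$ ($z = 0 - 3 = -3$)
$c 20 I{\left(z \right)} = 5 \cdot 20 \left(-3\right) = 100 \left(-3\right) = -300$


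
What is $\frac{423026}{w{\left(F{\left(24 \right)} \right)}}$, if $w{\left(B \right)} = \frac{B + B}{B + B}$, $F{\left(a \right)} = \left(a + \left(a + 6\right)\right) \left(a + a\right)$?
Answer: $423026$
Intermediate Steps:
$F{\left(a \right)} = 2 a \left(6 + 2 a\right)$ ($F{\left(a \right)} = \left(a + \left(6 + a\right)\right) 2 a = \left(6 + 2 a\right) 2 a = 2 a \left(6 + 2 a\right)$)
$w{\left(B \right)} = 1$ ($w{\left(B \right)} = \frac{2 B}{2 B} = 2 B \frac{1}{2 B} = 1$)
$\frac{423026}{w{\left(F{\left(24 \right)} \right)}} = \frac{423026}{1} = 423026 \cdot 1 = 423026$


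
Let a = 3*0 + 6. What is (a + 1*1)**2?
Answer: 49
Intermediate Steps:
a = 6 (a = 0 + 6 = 6)
(a + 1*1)**2 = (6 + 1*1)**2 = (6 + 1)**2 = 7**2 = 49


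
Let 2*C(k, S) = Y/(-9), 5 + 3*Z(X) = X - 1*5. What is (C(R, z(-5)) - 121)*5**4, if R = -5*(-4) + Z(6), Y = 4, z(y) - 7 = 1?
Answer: -681875/9 ≈ -75764.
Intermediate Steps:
Z(X) = -10/3 + X/3 (Z(X) = -5/3 + (X - 1*5)/3 = -5/3 + (X - 5)/3 = -5/3 + (-5 + X)/3 = -5/3 + (-5/3 + X/3) = -10/3 + X/3)
z(y) = 8 (z(y) = 7 + 1 = 8)
R = 56/3 (R = -5*(-4) + (-10/3 + (1/3)*6) = 20 + (-10/3 + 2) = 20 - 4/3 = 56/3 ≈ 18.667)
C(k, S) = -2/9 (C(k, S) = (4/(-9))/2 = (4*(-1/9))/2 = (1/2)*(-4/9) = -2/9)
(C(R, z(-5)) - 121)*5**4 = (-2/9 - 121)*5**4 = -1091/9*625 = -681875/9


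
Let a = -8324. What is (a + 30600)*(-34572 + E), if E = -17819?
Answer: -1167061916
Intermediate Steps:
(a + 30600)*(-34572 + E) = (-8324 + 30600)*(-34572 - 17819) = 22276*(-52391) = -1167061916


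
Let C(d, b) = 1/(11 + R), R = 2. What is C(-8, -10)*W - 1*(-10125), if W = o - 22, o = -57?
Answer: 131546/13 ≈ 10119.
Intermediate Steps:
C(d, b) = 1/13 (C(d, b) = 1/(11 + 2) = 1/13)
W = -79 (W = -57 - 22 = -79)
C(-8, -10)*W - 1*(-10125) = (1/13)*(-79) - 1*(-10125) = -79/13 + 10125 = 131546/13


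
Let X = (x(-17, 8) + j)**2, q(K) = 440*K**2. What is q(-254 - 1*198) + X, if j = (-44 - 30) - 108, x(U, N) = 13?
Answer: 89922321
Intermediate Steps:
j = -182 (j = -74 - 108 = -182)
X = 28561 (X = (13 - 182)**2 = (-169)**2 = 28561)
q(-254 - 1*198) + X = 440*(-254 - 1*198)**2 + 28561 = 440*(-254 - 198)**2 + 28561 = 440*(-452)**2 + 28561 = 440*204304 + 28561 = 89893760 + 28561 = 89922321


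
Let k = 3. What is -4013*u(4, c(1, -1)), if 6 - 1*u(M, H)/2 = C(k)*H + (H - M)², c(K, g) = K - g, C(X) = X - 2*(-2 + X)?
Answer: 0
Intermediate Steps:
C(X) = 4 - X (C(X) = X + (4 - 2*X) = 4 - X)
u(M, H) = 12 - 2*H - 2*(H - M)² (u(M, H) = 12 - 2*((4 - 1*3)*H + (H - M)²) = 12 - 2*((4 - 3)*H + (H - M)²) = 12 - 2*(1*H + (H - M)²) = 12 - 2*(H + (H - M)²) = 12 + (-2*H - 2*(H - M)²) = 12 - 2*H - 2*(H - M)²)
-4013*u(4, c(1, -1)) = -4013*(12 - 2*(1 - 1*(-1)) - 2*((1 - 1*(-1)) - 1*4)²) = -4013*(12 - 2*(1 + 1) - 2*((1 + 1) - 4)²) = -4013*(12 - 2*2 - 2*(2 - 4)²) = -4013*(12 - 4 - 2*(-2)²) = -4013*(12 - 4 - 2*4) = -4013*(12 - 4 - 8) = -4013*0 = 0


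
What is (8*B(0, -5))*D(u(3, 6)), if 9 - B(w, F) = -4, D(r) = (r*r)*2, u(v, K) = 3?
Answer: 1872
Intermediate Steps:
D(r) = 2*r² (D(r) = r²*2 = 2*r²)
B(w, F) = 13 (B(w, F) = 9 - 1*(-4) = 9 + 4 = 13)
(8*B(0, -5))*D(u(3, 6)) = (8*13)*(2*3²) = 104*(2*9) = 104*18 = 1872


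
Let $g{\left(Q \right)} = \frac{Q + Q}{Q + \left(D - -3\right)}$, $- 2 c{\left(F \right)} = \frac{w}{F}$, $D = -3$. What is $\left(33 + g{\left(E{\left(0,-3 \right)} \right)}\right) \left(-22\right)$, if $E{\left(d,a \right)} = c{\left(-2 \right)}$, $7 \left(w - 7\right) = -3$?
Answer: $-770$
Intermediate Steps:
$w = \frac{46}{7}$ ($w = 7 + \frac{1}{7} \left(-3\right) = 7 - \frac{3}{7} = \frac{46}{7} \approx 6.5714$)
$c{\left(F \right)} = - \frac{23}{7 F}$ ($c{\left(F \right)} = - \frac{\frac{46}{7} \frac{1}{F}}{2} = - \frac{23}{7 F}$)
$E{\left(d,a \right)} = \frac{23}{14}$ ($E{\left(d,a \right)} = - \frac{23}{7 \left(-2\right)} = \left(- \frac{23}{7}\right) \left(- \frac{1}{2}\right) = \frac{23}{14}$)
$g{\left(Q \right)} = 2$ ($g{\left(Q \right)} = \frac{Q + Q}{Q - 0} = \frac{2 Q}{Q + \left(-3 + 3\right)} = \frac{2 Q}{Q + 0} = \frac{2 Q}{Q} = 2$)
$\left(33 + g{\left(E{\left(0,-3 \right)} \right)}\right) \left(-22\right) = \left(33 + 2\right) \left(-22\right) = 35 \left(-22\right) = -770$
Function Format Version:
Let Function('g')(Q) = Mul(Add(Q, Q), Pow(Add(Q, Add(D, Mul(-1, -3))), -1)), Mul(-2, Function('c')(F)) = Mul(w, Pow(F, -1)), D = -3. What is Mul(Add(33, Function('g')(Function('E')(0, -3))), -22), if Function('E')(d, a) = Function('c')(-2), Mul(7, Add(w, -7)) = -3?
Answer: -770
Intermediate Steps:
w = Rational(46, 7) (w = Add(7, Mul(Rational(1, 7), -3)) = Add(7, Rational(-3, 7)) = Rational(46, 7) ≈ 6.5714)
Function('c')(F) = Mul(Rational(-23, 7), Pow(F, -1)) (Function('c')(F) = Mul(Rational(-1, 2), Mul(Rational(46, 7), Pow(F, -1))) = Mul(Rational(-23, 7), Pow(F, -1)))
Function('E')(d, a) = Rational(23, 14) (Function('E')(d, a) = Mul(Rational(-23, 7), Pow(-2, -1)) = Mul(Rational(-23, 7), Rational(-1, 2)) = Rational(23, 14))
Function('g')(Q) = 2 (Function('g')(Q) = Mul(Add(Q, Q), Pow(Add(Q, Add(-3, Mul(-1, -3))), -1)) = Mul(Mul(2, Q), Pow(Add(Q, Add(-3, 3)), -1)) = Mul(Mul(2, Q), Pow(Add(Q, 0), -1)) = Mul(Mul(2, Q), Pow(Q, -1)) = 2)
Mul(Add(33, Function('g')(Function('E')(0, -3))), -22) = Mul(Add(33, 2), -22) = Mul(35, -22) = -770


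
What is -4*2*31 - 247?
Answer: -495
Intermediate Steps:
-4*2*31 - 247 = -8*31 - 247 = -248 - 247 = -495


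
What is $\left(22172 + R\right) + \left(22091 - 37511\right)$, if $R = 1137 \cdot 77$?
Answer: $94301$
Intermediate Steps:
$R = 87549$
$\left(22172 + R\right) + \left(22091 - 37511\right) = \left(22172 + 87549\right) + \left(22091 - 37511\right) = 109721 + \left(22091 - 37511\right) = 109721 - 15420 = 94301$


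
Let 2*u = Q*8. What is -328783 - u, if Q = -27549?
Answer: -218587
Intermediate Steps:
u = -110196 (u = (-27549*8)/2 = (1/2)*(-220392) = -110196)
-328783 - u = -328783 - 1*(-110196) = -328783 + 110196 = -218587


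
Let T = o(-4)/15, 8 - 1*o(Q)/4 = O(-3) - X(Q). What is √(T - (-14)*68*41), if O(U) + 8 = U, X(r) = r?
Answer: 2*√9759 ≈ 197.58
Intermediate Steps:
O(U) = -8 + U
o(Q) = 76 + 4*Q (o(Q) = 32 - 4*((-8 - 3) - Q) = 32 - 4*(-11 - Q) = 32 + (44 + 4*Q) = 76 + 4*Q)
T = 4 (T = (76 + 4*(-4))/15 = (76 - 16)*(1/15) = 60*(1/15) = 4)
√(T - (-14)*68*41) = √(4 - (-14)*68*41) = √(4 - 14*(-68)*41) = √(4 + 952*41) = √(4 + 39032) = √39036 = 2*√9759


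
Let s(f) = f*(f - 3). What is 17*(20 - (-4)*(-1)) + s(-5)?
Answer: 312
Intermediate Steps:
s(f) = f*(-3 + f)
17*(20 - (-4)*(-1)) + s(-5) = 17*(20 - (-4)*(-1)) - 5*(-3 - 5) = 17*(20 - 1*4) - 5*(-8) = 17*(20 - 4) + 40 = 17*16 + 40 = 272 + 40 = 312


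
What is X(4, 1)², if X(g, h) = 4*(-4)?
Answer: 256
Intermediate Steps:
X(g, h) = -16
X(4, 1)² = (-16)² = 256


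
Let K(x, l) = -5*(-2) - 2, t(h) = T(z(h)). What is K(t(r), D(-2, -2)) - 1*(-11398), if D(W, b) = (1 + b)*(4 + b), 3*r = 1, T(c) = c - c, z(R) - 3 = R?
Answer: 11406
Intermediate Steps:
z(R) = 3 + R
T(c) = 0
r = 1/3 (r = (1/3)*1 = 1/3 ≈ 0.33333)
t(h) = 0
K(x, l) = 8 (K(x, l) = 10 - 2 = 8)
K(t(r), D(-2, -2)) - 1*(-11398) = 8 - 1*(-11398) = 8 + 11398 = 11406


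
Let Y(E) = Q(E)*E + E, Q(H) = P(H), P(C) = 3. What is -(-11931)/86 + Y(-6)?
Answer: 9867/86 ≈ 114.73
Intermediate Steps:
Q(H) = 3
Y(E) = 4*E (Y(E) = 3*E + E = 4*E)
-(-11931)/86 + Y(-6) = -(-11931)/86 + 4*(-6) = -(-11931)/86 - 24 = -123*(-97/86) - 24 = 11931/86 - 24 = 9867/86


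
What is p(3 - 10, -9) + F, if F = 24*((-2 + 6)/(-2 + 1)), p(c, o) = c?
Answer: -103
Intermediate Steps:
F = -96 (F = 24*(4/(-1)) = 24*(4*(-1)) = 24*(-4) = -96)
p(3 - 10, -9) + F = (3 - 10) - 96 = -7 - 96 = -103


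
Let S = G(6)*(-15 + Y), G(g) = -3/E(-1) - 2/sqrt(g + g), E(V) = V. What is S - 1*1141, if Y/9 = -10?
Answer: -1456 + 35*sqrt(3) ≈ -1395.4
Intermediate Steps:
Y = -90 (Y = 9*(-10) = -90)
G(g) = 3 - sqrt(2)/sqrt(g) (G(g) = -3/(-1) - 2/sqrt(g + g) = -3*(-1) - 2*sqrt(2)/(2*sqrt(g)) = 3 - 2*sqrt(2)/(2*sqrt(g)) = 3 - sqrt(2)/sqrt(g))
S = -315 + 35*sqrt(3) (S = (3 - sqrt(2)/sqrt(6))*(-15 - 90) = (3 - sqrt(2)*sqrt(6)/6)*(-105) = (3 - sqrt(3)/3)*(-105) = -315 + 35*sqrt(3) ≈ -254.38)
S - 1*1141 = (-315 + 35*sqrt(3)) - 1*1141 = (-315 + 35*sqrt(3)) - 1141 = -1456 + 35*sqrt(3)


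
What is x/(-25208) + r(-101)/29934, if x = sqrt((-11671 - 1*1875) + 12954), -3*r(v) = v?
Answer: 101/89802 - I*sqrt(37)/6302 ≈ 0.0011247 - 0.00096521*I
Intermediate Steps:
r(v) = -v/3
x = 4*I*sqrt(37) (x = sqrt((-11671 - 1875) + 12954) = sqrt(-13546 + 12954) = sqrt(-592) = 4*I*sqrt(37) ≈ 24.331*I)
x/(-25208) + r(-101)/29934 = (4*I*sqrt(37))/(-25208) - 1/3*(-101)/29934 = (4*I*sqrt(37))*(-1/25208) + (101/3)*(1/29934) = -I*sqrt(37)/6302 + 101/89802 = 101/89802 - I*sqrt(37)/6302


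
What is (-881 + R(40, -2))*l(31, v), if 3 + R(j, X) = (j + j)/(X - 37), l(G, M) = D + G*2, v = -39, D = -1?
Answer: -2107916/39 ≈ -54049.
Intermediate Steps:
l(G, M) = -1 + 2*G (l(G, M) = -1 + G*2 = -1 + 2*G)
R(j, X) = -3 + 2*j/(-37 + X) (R(j, X) = -3 + (j + j)/(X - 37) = -3 + (2*j)/(-37 + X) = -3 + 2*j/(-37 + X))
(-881 + R(40, -2))*l(31, v) = (-881 + (111 - 3*(-2) + 2*40)/(-37 - 2))*(-1 + 2*31) = (-881 + (111 + 6 + 80)/(-39))*(-1 + 62) = (-881 - 1/39*197)*61 = (-881 - 197/39)*61 = -34556/39*61 = -2107916/39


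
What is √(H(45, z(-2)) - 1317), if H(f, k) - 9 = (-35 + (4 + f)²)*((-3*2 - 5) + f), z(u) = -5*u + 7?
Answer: 4*√4946 ≈ 281.31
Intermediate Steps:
z(u) = 7 - 5*u
H(f, k) = 9 + (-35 + (4 + f)²)*(-11 + f) (H(f, k) = 9 + (-35 + (4 + f)²)*((-3*2 - 5) + f) = 9 + (-35 + (4 + f)²)*((-6 - 5) + f) = 9 + (-35 + (4 + f)²)*(-11 + f))
√(H(45, z(-2)) - 1317) = √((218 + 45³ - 107*45 - 3*45²) - 1317) = √((218 + 91125 - 4815 - 3*2025) - 1317) = √((218 + 91125 - 4815 - 6075) - 1317) = √(80453 - 1317) = √79136 = 4*√4946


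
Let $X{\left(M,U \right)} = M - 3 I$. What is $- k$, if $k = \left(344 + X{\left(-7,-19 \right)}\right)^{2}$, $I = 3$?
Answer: $-107584$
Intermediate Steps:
$X{\left(M,U \right)} = -9 + M$ ($X{\left(M,U \right)} = M - 9 = -9 + M$)
$k = 107584$ ($k = \left(344 - 16\right)^{2} = 328^{2} = 107584$)
$- k = \left(-1\right) 107584 = -107584$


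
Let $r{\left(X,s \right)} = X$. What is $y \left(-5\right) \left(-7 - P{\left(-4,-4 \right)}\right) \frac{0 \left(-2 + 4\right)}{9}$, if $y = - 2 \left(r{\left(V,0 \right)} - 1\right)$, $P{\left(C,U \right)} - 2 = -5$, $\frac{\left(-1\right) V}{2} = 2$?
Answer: $0$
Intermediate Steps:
$V = -4$ ($V = \left(-2\right) 2 = -4$)
$P{\left(C,U \right)} = -3$ ($P{\left(C,U \right)} = 2 - 5 = -3$)
$y = 10$ ($y = - 2 \left(-4 - 1\right) = \left(-2\right) \left(-5\right) = 10$)
$y \left(-5\right) \left(-7 - P{\left(-4,-4 \right)}\right) \frac{0 \left(-2 + 4\right)}{9} = 10 \left(-5\right) \left(-7 - -3\right) \frac{0 \left(-2 + 4\right)}{9} = - 50 \left(-7 + 3\right) 0 \cdot 2 \cdot \frac{1}{9} = \left(-50\right) \left(-4\right) 0 \cdot \frac{1}{9} = 200 \cdot 0 = 0$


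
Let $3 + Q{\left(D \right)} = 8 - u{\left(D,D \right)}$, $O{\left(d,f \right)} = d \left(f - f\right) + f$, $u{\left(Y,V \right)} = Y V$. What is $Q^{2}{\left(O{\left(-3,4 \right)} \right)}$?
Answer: $121$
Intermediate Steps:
$u{\left(Y,V \right)} = V Y$
$O{\left(d,f \right)} = f$ ($O{\left(d,f \right)} = d 0 + f = 0 + f = f$)
$Q{\left(D \right)} = 5 - D^{2}$ ($Q{\left(D \right)} = -3 - \left(-8 + D D\right) = -3 - \left(-8 + D^{2}\right) = 5 - D^{2}$)
$Q^{2}{\left(O{\left(-3,4 \right)} \right)} = \left(5 - 4^{2}\right)^{2} = \left(5 - 16\right)^{2} = \left(-11\right)^{2} = 121$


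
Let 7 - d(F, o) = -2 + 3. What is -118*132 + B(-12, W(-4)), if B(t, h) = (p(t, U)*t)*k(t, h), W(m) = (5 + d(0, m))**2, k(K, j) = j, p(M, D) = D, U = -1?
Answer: -14124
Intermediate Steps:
d(F, o) = 6 (d(F, o) = 7 - (-2 + 3) = 7 - 1*1 = 7 - 1 = 6)
W(m) = 121 (W(m) = (5 + 6)**2 = 11**2 = 121)
B(t, h) = -h*t (B(t, h) = (-t)*h = -h*t)
-118*132 + B(-12, W(-4)) = -118*132 - 1*121*(-12) = -15576 + 1452 = -14124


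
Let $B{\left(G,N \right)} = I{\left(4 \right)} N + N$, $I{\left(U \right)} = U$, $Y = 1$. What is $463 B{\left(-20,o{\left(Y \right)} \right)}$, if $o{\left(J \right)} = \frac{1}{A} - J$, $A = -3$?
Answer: $- \frac{9260}{3} \approx -3086.7$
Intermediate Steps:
$o{\left(J \right)} = - \frac{1}{3} - J$ ($o{\left(J \right)} = \frac{1}{-3} - J = - \frac{1}{3} - J$)
$B{\left(G,N \right)} = 5 N$ ($B{\left(G,N \right)} = 4 N + N = 5 N$)
$463 B{\left(-20,o{\left(Y \right)} \right)} = 463 \cdot 5 \left(- \frac{1}{3} - 1\right) = 463 \cdot 5 \left(- \frac{4}{3}\right) = 463 \left(- \frac{20}{3}\right) = - \frac{9260}{3}$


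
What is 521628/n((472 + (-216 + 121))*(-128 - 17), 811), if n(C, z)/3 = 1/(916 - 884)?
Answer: 5564032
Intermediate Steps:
n(C, z) = 3/32 (n(C, z) = 3/(916 - 884) = 3/32)
521628/n((472 + (-216 + 121))*(-128 - 17), 811) = 521628/(3/32) = 521628*(32/3) = 5564032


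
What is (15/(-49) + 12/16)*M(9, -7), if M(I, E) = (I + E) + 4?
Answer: 261/98 ≈ 2.6633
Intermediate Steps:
M(I, E) = 4 + E + I (M(I, E) = (E + I) + 4 = 4 + E + I)
(15/(-49) + 12/16)*M(9, -7) = (15/(-49) + 12/16)*(4 - 7 + 9) = (15*(-1/49) + 12*(1/16))*6 = (-15/49 + 3/4)*6 = (87/196)*6 = 261/98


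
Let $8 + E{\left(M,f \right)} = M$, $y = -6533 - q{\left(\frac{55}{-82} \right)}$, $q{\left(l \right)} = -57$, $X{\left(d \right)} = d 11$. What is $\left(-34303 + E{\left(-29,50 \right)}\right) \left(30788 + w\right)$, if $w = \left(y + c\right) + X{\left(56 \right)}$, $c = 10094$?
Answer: $-1202655480$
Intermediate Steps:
$X{\left(d \right)} = 11 d$
$y = -6476$ ($y = -6533 - -57 = -6533 + 57 = -6476$)
$E{\left(M,f \right)} = -8 + M$
$w = 4234$ ($w = \left(-6476 + 10094\right) + 11 \cdot 56 = 3618 + 616 = 4234$)
$\left(-34303 + E{\left(-29,50 \right)}\right) \left(30788 + w\right) = \left(-34303 - 37\right) \left(30788 + 4234\right) = \left(-34303 - 37\right) 35022 = \left(-34340\right) 35022 = -1202655480$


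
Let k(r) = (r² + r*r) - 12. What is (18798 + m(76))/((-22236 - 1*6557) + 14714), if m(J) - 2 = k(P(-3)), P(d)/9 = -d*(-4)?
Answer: -42116/14079 ≈ -2.9914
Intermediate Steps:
P(d) = 36*d (P(d) = 9*(-d*(-4)) = 9*(4*d) = 36*d)
k(r) = -12 + 2*r² (k(r) = (r² + r²) - 12 = 2*r² - 12 = -12 + 2*r²)
m(J) = 23318 (m(J) = 2 + (-12 + 2*(36*(-3))²) = 2 + (-12 + 2*(-108)²) = 2 + (-12 + 2*11664) = 2 + (-12 + 23328) = 2 + 23316 = 23318)
(18798 + m(76))/((-22236 - 1*6557) + 14714) = (18798 + 23318)/((-22236 - 1*6557) + 14714) = 42116/((-22236 - 6557) + 14714) = 42116/(-28793 + 14714) = 42116/(-14079) = 42116*(-1/14079) = -42116/14079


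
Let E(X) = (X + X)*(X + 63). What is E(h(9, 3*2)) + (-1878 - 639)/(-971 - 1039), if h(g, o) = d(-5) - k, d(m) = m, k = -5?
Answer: 839/670 ≈ 1.2522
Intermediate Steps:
h(g, o) = 0 (h(g, o) = -5 - 1*(-5) = -5 + 5 = 0)
E(X) = 2*X*(63 + X) (E(X) = (2*X)*(63 + X) = 2*X*(63 + X))
E(h(9, 3*2)) + (-1878 - 639)/(-971 - 1039) = 2*0*(63 + 0) + (-1878 - 639)/(-971 - 1039) = 2*0*63 - 2517/(-2010) = 0 - 2517*(-1/2010) = 0 + 839/670 = 839/670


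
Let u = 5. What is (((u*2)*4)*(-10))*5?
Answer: -2000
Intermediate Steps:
(((u*2)*4)*(-10))*5 = (((5*2)*4)*(-10))*5 = ((10*4)*(-10))*5 = (40*(-10))*5 = -400*5 = -2000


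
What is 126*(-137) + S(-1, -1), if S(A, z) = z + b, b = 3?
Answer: -17260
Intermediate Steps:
S(A, z) = 3 + z (S(A, z) = z + 3 = 3 + z)
126*(-137) + S(-1, -1) = 126*(-137) + (3 - 1) = -17262 + 2 = -17260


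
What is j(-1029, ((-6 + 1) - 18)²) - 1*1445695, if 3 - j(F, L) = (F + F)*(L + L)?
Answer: 731672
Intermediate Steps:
j(F, L) = 3 - 4*F*L (j(F, L) = 3 - (F + F)*(L + L) = 3 - 2*F*2*L = 3 - 4*F*L)
j(-1029, ((-6 + 1) - 18)²) - 1*1445695 = (3 - 4*(-1029)*((-6 + 1) - 18)²) - 1*1445695 = (3 - 4*(-1029)*(-5 - 18)²) - 1445695 = (3 - 4*(-1029)*(-23)²) - 1445695 = (3 - 4*(-1029)*529) - 1445695 = (3 + 2177364) - 1445695 = 2177367 - 1445695 = 731672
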